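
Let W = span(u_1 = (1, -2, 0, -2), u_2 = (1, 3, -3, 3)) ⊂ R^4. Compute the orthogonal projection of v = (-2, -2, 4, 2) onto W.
proj_W(v) = (-358/131, -24/131, 444/131, -24/131)

Set up U = [u_1 | ... | u_2] ∈ R^(4×2). The projector onto W = col(U) is P = U (U^T U)^(-1) U^T.
Compute U^T U =
  [9, -11]
  [-11, 28],
and U^T v = (-2, -14).
Solve U^T U · c = U^T v for the coefficients: c = (-210/131, -148/131). The projection is proj_W(v) = U c.
Check: (v - proj_W(v)) · u_1 = 0  (should be 0).
Check: (v - proj_W(v)) · u_2 = 0  (should be 0).
Result: proj_W(v) = (-358/131, -24/131, 444/131, -24/131).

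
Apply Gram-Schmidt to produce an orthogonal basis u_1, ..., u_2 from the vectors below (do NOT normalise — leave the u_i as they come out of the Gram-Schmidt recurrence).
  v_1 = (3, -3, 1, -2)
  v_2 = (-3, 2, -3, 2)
Orthogonal basis:
  u_1 = (3, -3, 1, -2)
  u_2 = (-3/23, -20/23, -47/23, 2/23)

Apply the Gram-Schmidt recurrence
  u_1 = v_1
  u_i = v_i − Σ_{j<i} ((v_i · u_j) / (u_j · u_j)) · u_j.

Step by step this gives:
  u_1 = (3, -3, 1, -2)
  u_2 = (-3/23, -20/23, -47/23, 2/23)

Orthogonality check:
  u_2 · u_1 = 0 (should be 0)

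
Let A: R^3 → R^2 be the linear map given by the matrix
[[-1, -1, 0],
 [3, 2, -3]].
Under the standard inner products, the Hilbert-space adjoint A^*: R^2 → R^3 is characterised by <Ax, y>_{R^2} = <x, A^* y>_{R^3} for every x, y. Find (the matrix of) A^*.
A^* = A^T =
[[-1, 3],
 [-1, 2],
 [0, -3]]

For real matrices with standard dot products, the defining identity <Ax, y> = <x, A^* y> gives (Ax)^T y = x^T (A^*) y, i.e. x^T A^T y = x^T (A^*) y. Since this holds for all x, y, we must have A^* = A^T. Therefore
A^* =
[[-1, 3],
 [-1, 2],
 [0, -3]].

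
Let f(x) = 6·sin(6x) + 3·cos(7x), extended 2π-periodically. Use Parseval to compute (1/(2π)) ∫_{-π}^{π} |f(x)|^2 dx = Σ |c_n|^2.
Σ |c_n|^2 = 45/2

Expand |f|^2 and use orthogonality of {sin(nx), cos(mx)} on [-π, π]:
  ∫_{-π}^{π} sin(nx)^2 dx = π, ∫ cos(mx)^2 dx = π, and cross terms integrate to 0.
So ∫_{-π}^{π} f(x)^2 dx = 6^2 · π + 3^2 · π = (36 + 9)π.
Divide by 2π: (36 + 9)/2 = 45/2.
By Parseval, this equals Σ |c_n|^2.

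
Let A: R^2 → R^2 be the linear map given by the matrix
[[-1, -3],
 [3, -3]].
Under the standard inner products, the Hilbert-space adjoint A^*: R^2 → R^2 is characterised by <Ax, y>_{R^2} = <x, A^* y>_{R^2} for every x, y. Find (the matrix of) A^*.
A^* = A^T =
[[-1, 3],
 [-3, -3]]

For real matrices with standard dot products, the defining identity <Ax, y> = <x, A^* y> gives (Ax)^T y = x^T (A^*) y, i.e. x^T A^T y = x^T (A^*) y. Since this holds for all x, y, we must have A^* = A^T. Therefore
A^* =
[[-1, 3],
 [-3, -3]].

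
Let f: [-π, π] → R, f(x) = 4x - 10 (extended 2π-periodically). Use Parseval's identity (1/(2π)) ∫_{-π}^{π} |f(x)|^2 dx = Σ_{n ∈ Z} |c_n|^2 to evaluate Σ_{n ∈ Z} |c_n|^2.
Σ |c_n|^2 = 16π^2/3 + 100

Expand and integrate term by term over [-π, π]:
  ∫ (4x)^2 dx = 16·(2π^3/3); ∫ 2·4·(-10)·x dx = 0 (odd integrand); ∫ (-10)^2 dx = 100·2π.
So (1/(2π)) ∫_{-π}^{π} (4x - 10)^2 dx = 16π^2/3 + 100 = 16π^2/3 + 100.
Parseval ⇒ Σ |c_n|^2 = 16π^2/3 + 100.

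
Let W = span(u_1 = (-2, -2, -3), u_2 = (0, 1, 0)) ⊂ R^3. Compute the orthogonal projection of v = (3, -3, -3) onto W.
proj_W(v) = (-6/13, -3, -9/13)

Set up U = [u_1 | ... | u_2] ∈ R^(3×2). The projector onto W = col(U) is P = U (U^T U)^(-1) U^T.
Compute U^T U =
  [17, -2]
  [-2, 1],
and U^T v = (9, -3).
Solve U^T U · c = U^T v for the coefficients: c = (3/13, -33/13). The projection is proj_W(v) = U c.
Check: (v - proj_W(v)) · u_1 = 0  (should be 0).
Check: (v - proj_W(v)) · u_2 = 0  (should be 0).
Result: proj_W(v) = (-6/13, -3, -9/13).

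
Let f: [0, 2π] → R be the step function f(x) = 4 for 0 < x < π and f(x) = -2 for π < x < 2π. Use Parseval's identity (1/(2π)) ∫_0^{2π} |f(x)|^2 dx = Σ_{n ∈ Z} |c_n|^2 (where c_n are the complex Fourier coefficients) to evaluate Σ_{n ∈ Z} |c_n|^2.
Σ |c_n|^2 = 10

Parseval equates the L^2 energy of f (normalised by 1/(2π)) with the ℓ^2 sum of its Fourier coefficients: (1/(2π)) ∫_0^{2π} |f|^2 = Σ |c_n|^2.
Compute the left side: (1/(2π)) [∫_0^π 4^2 dx + ∫_π^{2π} (-2)^2 dx] = (1/(2π)) · (16π + 4π) = (16 + 4)/2 = 10.
So Σ_{n ∈ Z} |c_n|^2 = 10.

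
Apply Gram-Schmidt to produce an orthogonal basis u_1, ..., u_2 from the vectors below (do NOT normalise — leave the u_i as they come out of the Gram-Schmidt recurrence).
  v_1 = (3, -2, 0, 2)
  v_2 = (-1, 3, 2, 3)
Orthogonal basis:
  u_1 = (3, -2, 0, 2)
  u_2 = (-8/17, 45/17, 2, 57/17)

Apply the Gram-Schmidt recurrence
  u_1 = v_1
  u_i = v_i − Σ_{j<i} ((v_i · u_j) / (u_j · u_j)) · u_j.

Step by step this gives:
  u_1 = (3, -2, 0, 2)
  u_2 = (-8/17, 45/17, 2, 57/17)

Orthogonality check:
  u_2 · u_1 = 0 (should be 0)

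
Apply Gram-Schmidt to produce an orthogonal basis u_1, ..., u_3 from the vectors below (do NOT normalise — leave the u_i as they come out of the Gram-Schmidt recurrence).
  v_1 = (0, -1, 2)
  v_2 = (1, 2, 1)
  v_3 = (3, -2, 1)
Orthogonal basis:
  u_1 = (0, -1, 2)
  u_2 = (1, 2, 1)
  u_3 = (3, -6/5, -3/5)

Apply the Gram-Schmidt recurrence
  u_1 = v_1
  u_i = v_i − Σ_{j<i} ((v_i · u_j) / (u_j · u_j)) · u_j.

Step by step this gives:
  u_1 = (0, -1, 2)
  u_2 = (1, 2, 1)
  u_3 = (3, -6/5, -3/5)

Orthogonality check:
  u_2 · u_1 = 0 (should be 0)
  u_3 · u_1 = 0 (should be 0)
  u_3 · u_2 = 0 (should be 0)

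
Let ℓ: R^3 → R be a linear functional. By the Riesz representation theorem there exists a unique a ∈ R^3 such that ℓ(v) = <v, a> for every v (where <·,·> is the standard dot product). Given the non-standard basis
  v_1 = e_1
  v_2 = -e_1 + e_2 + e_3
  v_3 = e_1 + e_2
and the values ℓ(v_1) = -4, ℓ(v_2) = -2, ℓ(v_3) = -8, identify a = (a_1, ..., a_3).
a = (-4, -4, -2)

Write a = (a_1, ..., a_3) in the standard basis. For each basis vector v_i, ℓ(v_i) = <v_i, a> is a linear equation in the a_j's. Collect the n equations into a matrix system V a = ℓ, where row i of V is v_i (expressed in the standard basis). Since V is invertible (lower-triangular with 1s on the diagonal, up to permutation), solve by back-substitution:
  V =
[[1, 0, 0],
 [-1, 1, 1],
 [1, 1, 0]]
  V a = (-4, -2, -8)
Solving gives a = (-4, -4, -2).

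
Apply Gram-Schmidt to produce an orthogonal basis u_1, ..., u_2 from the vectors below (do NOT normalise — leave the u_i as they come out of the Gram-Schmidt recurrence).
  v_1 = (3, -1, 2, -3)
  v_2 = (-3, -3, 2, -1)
Orthogonal basis:
  u_1 = (3, -1, 2, -3)
  u_2 = (-72/23, -68/23, 44/23, -20/23)

Apply the Gram-Schmidt recurrence
  u_1 = v_1
  u_i = v_i − Σ_{j<i} ((v_i · u_j) / (u_j · u_j)) · u_j.

Step by step this gives:
  u_1 = (3, -1, 2, -3)
  u_2 = (-72/23, -68/23, 44/23, -20/23)

Orthogonality check:
  u_2 · u_1 = 0 (should be 0)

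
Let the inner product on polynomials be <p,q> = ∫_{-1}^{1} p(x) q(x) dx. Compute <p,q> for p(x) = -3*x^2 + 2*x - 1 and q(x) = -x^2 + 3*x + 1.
<p,q> = 28/15

Expand the product: p(x)·q(x) = 3*x^4 - 11*x^3 + 4*x^2 - x - 1.
∫_{-1}^{1} of each monomial x^k gives [2/(k+1) if k even, 0 if k odd]. Integrating term-by-term (or equivalently evaluating the antiderivative F(x) = 3*x^5/5 - 11*x^4/4 + 4*x^3/3 - x^2/2 - x at the endpoints):
  F(1) − F(−1) = -139/60 − (-251/60) = 28/15.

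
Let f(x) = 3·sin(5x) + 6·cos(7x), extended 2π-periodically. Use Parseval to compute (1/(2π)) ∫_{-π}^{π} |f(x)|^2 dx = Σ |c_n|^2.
Σ |c_n|^2 = 45/2

Expand |f|^2 and use orthogonality of {sin(nx), cos(mx)} on [-π, π]:
  ∫_{-π}^{π} sin(nx)^2 dx = π, ∫ cos(mx)^2 dx = π, and cross terms integrate to 0.
So ∫_{-π}^{π} f(x)^2 dx = 3^2 · π + 6^2 · π = (9 + 36)π.
Divide by 2π: (9 + 36)/2 = 45/2.
By Parseval, this equals Σ |c_n|^2.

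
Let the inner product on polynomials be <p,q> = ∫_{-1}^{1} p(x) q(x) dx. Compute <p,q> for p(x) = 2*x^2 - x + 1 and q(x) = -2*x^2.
<p,q> = -44/15

Expand the product: p(x)·q(x) = -4*x^4 + 2*x^3 - 2*x^2.
∫_{-1}^{1} of each monomial x^k gives [2/(k+1) if k even, 0 if k odd]. Integrating term-by-term (or equivalently evaluating the antiderivative F(x) = -4*x^5/5 + x^4/2 - 2*x^3/3 at the endpoints):
  F(1) − F(−1) = -29/30 − (59/30) = -44/15.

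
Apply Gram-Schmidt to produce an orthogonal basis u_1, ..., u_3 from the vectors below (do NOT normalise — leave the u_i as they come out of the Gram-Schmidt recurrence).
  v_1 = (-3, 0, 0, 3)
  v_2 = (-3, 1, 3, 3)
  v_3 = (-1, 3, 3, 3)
Orthogonal basis:
  u_1 = (-3, 0, 0, 3)
  u_2 = (0, 1, 3, 0)
  u_3 = (1, 9/5, -3/5, 1)

Apply the Gram-Schmidt recurrence
  u_1 = v_1
  u_i = v_i − Σ_{j<i} ((v_i · u_j) / (u_j · u_j)) · u_j.

Step by step this gives:
  u_1 = (-3, 0, 0, 3)
  u_2 = (0, 1, 3, 0)
  u_3 = (1, 9/5, -3/5, 1)

Orthogonality check:
  u_2 · u_1 = 0 (should be 0)
  u_3 · u_1 = 0 (should be 0)
  u_3 · u_2 = 0 (should be 0)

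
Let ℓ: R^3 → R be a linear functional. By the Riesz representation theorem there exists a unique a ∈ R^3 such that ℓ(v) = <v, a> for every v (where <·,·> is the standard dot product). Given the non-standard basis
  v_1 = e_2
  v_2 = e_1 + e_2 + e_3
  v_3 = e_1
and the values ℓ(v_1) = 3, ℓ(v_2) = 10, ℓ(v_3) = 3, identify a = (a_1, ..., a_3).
a = (3, 3, 4)

Write a = (a_1, ..., a_3) in the standard basis. For each basis vector v_i, ℓ(v_i) = <v_i, a> is a linear equation in the a_j's. Collect the n equations into a matrix system V a = ℓ, where row i of V is v_i (expressed in the standard basis). Since V is invertible (lower-triangular with 1s on the diagonal, up to permutation), solve by back-substitution:
  V =
[[0, 1, 0],
 [1, 1, 1],
 [1, 0, 0]]
  V a = (3, 10, 3)
Solving gives a = (3, 3, 4).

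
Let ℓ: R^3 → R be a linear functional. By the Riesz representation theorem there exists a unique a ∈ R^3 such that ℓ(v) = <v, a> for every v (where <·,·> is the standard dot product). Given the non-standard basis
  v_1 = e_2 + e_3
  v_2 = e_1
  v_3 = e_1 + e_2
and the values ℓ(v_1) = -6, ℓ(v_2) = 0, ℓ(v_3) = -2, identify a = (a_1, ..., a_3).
a = (0, -2, -4)

Write a = (a_1, ..., a_3) in the standard basis. For each basis vector v_i, ℓ(v_i) = <v_i, a> is a linear equation in the a_j's. Collect the n equations into a matrix system V a = ℓ, where row i of V is v_i (expressed in the standard basis). Since V is invertible (lower-triangular with 1s on the diagonal, up to permutation), solve by back-substitution:
  V =
[[0, 1, 1],
 [1, 0, 0],
 [1, 1, 0]]
  V a = (-6, 0, -2)
Solving gives a = (0, -2, -4).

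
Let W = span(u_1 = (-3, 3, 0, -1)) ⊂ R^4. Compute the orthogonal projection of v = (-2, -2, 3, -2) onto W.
proj_W(v) = (-6/19, 6/19, 0, -2/19)

Set up U = [u_1 | ... | u_1] ∈ R^(4×1). The projector onto W = col(U) is P = U (U^T U)^(-1) U^T.
Compute U^T U =
  [19],
and U^T v = (2).
Solve U^T U · c = U^T v for the coefficients: c = (2/19). The projection is proj_W(v) = U c.
Check: (v - proj_W(v)) · u_1 = 0  (should be 0).
Result: proj_W(v) = (-6/19, 6/19, 0, -2/19).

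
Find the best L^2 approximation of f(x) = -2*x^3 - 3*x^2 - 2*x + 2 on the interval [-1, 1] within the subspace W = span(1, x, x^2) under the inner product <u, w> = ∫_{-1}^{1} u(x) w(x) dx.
g(x) = -3*x^2 - 16*x/5 + 2

The best approximation g ∈ W is the orthogonal projection of f onto W. Writing g = a_0 + a_1 x + a_2 x^2, the coefficients solve the normal equations G · a = b where
  G_{ij} = <φ_i, φ_j> and b_i = <f, φ_i>, with φ_0 = 1, φ_1 = x, φ_2 = x^2.
G =
  [2, 0, 2/3]
  [0, 2/3, 0]
  [2/3, 0, 2/5],
b = (2, -32/15, 2/15).
Solving gives a_0 = 2, a_1 = -16/5, a_2 = -3, so
  g(x) = -3*x^2 - 16*x/5 + 2.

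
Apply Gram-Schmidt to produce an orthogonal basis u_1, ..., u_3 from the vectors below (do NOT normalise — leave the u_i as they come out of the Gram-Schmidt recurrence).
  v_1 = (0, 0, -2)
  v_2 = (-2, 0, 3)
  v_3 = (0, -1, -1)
Orthogonal basis:
  u_1 = (0, 0, -2)
  u_2 = (-2, 0, 0)
  u_3 = (0, -1, 0)

Apply the Gram-Schmidt recurrence
  u_1 = v_1
  u_i = v_i − Σ_{j<i} ((v_i · u_j) / (u_j · u_j)) · u_j.

Step by step this gives:
  u_1 = (0, 0, -2)
  u_2 = (-2, 0, 0)
  u_3 = (0, -1, 0)

Orthogonality check:
  u_2 · u_1 = 0 (should be 0)
  u_3 · u_1 = 0 (should be 0)
  u_3 · u_2 = 0 (should be 0)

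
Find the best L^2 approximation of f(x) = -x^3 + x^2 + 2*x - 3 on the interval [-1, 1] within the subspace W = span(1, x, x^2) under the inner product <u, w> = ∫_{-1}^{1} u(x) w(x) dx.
g(x) = x^2 + 7*x/5 - 3

The best approximation g ∈ W is the orthogonal projection of f onto W. Writing g = a_0 + a_1 x + a_2 x^2, the coefficients solve the normal equations G · a = b where
  G_{ij} = <φ_i, φ_j> and b_i = <f, φ_i>, with φ_0 = 1, φ_1 = x, φ_2 = x^2.
G =
  [2, 0, 2/3]
  [0, 2/3, 0]
  [2/3, 0, 2/5],
b = (-16/3, 14/15, -8/5).
Solving gives a_0 = -3, a_1 = 7/5, a_2 = 1, so
  g(x) = x^2 + 7*x/5 - 3.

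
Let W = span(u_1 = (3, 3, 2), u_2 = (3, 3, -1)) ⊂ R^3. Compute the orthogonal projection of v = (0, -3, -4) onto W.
proj_W(v) = (-3/2, -3/2, -4)

Set up U = [u_1 | ... | u_2] ∈ R^(3×2). The projector onto W = col(U) is P = U (U^T U)^(-1) U^T.
Compute U^T U =
  [22, 16]
  [16, 19],
and U^T v = (-17, -5).
Solve U^T U · c = U^T v for the coefficients: c = (-3/2, 1). The projection is proj_W(v) = U c.
Check: (v - proj_W(v)) · u_1 = 0  (should be 0).
Check: (v - proj_W(v)) · u_2 = 0  (should be 0).
Result: proj_W(v) = (-3/2, -3/2, -4).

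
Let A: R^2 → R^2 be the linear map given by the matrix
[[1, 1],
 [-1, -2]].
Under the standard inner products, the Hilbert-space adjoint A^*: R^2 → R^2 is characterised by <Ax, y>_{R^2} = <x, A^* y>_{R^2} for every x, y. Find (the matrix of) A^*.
A^* = A^T =
[[1, -1],
 [1, -2]]

For real matrices with standard dot products, the defining identity <Ax, y> = <x, A^* y> gives (Ax)^T y = x^T (A^*) y, i.e. x^T A^T y = x^T (A^*) y. Since this holds for all x, y, we must have A^* = A^T. Therefore
A^* =
[[1, -1],
 [1, -2]].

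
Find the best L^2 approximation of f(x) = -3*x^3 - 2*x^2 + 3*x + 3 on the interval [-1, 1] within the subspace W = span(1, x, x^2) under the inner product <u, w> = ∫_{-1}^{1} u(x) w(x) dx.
g(x) = -2*x^2 + 6*x/5 + 3

The best approximation g ∈ W is the orthogonal projection of f onto W. Writing g = a_0 + a_1 x + a_2 x^2, the coefficients solve the normal equations G · a = b where
  G_{ij} = <φ_i, φ_j> and b_i = <f, φ_i>, with φ_0 = 1, φ_1 = x, φ_2 = x^2.
G =
  [2, 0, 2/3]
  [0, 2/3, 0]
  [2/3, 0, 2/5],
b = (14/3, 4/5, 6/5).
Solving gives a_0 = 3, a_1 = 6/5, a_2 = -2, so
  g(x) = -2*x^2 + 6*x/5 + 3.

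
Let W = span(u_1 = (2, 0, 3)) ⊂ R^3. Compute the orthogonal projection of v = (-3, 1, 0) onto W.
proj_W(v) = (-12/13, 0, -18/13)

Set up U = [u_1 | ... | u_1] ∈ R^(3×1). The projector onto W = col(U) is P = U (U^T U)^(-1) U^T.
Compute U^T U =
  [13],
and U^T v = (-6).
Solve U^T U · c = U^T v for the coefficients: c = (-6/13). The projection is proj_W(v) = U c.
Check: (v - proj_W(v)) · u_1 = 0  (should be 0).
Result: proj_W(v) = (-12/13, 0, -18/13).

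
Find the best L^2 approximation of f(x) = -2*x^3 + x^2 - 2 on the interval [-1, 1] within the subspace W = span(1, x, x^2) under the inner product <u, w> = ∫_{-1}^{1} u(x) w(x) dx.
g(x) = x^2 - 6*x/5 - 2

The best approximation g ∈ W is the orthogonal projection of f onto W. Writing g = a_0 + a_1 x + a_2 x^2, the coefficients solve the normal equations G · a = b where
  G_{ij} = <φ_i, φ_j> and b_i = <f, φ_i>, with φ_0 = 1, φ_1 = x, φ_2 = x^2.
G =
  [2, 0, 2/3]
  [0, 2/3, 0]
  [2/3, 0, 2/5],
b = (-10/3, -4/5, -14/15).
Solving gives a_0 = -2, a_1 = -6/5, a_2 = 1, so
  g(x) = x^2 - 6*x/5 - 2.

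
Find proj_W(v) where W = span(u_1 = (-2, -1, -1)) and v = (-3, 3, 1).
proj_W(v) = (-2/3, -1/3, -1/3)

Set up U = [u_1 | ... | u_1] ∈ R^(3×1). The projector onto W = col(U) is P = U (U^T U)^(-1) U^T.
Compute U^T U =
  [6],
and U^T v = (2).
Solve U^T U · c = U^T v for the coefficients: c = (1/3). The projection is proj_W(v) = U c.
Check: (v - proj_W(v)) · u_1 = 0  (should be 0).
Result: proj_W(v) = (-2/3, -1/3, -1/3).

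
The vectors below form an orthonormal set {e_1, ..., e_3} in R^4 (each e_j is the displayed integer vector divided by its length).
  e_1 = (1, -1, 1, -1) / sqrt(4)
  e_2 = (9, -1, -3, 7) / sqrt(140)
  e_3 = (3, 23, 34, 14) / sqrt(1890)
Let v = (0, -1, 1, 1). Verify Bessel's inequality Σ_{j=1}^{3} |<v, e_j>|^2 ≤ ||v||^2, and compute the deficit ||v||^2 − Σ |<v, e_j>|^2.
Σ |<v, e_j>|^2 = 41/54; ||v||^2 = 3; deficit = 121/54

Write each e_j = u_j / sqrt(<u_j, u_j>) where u_j is the displayed integer vector. Then <v, e_j> = <v, u_j> / sqrt(<u_j, u_j>), so |<v, e_j>|^2 = <v, u_j>^2 / <u_j, u_j>.
Coefficients: <v, e_1> = 1/sqrt(4), <v, e_2> = 5/sqrt(140), <v, e_3> = 25/sqrt(1890).
Square and sum: Σ |<v, e_j>|^2 = 41/54.
Compute ||v||^2 = v·v = 3.
Deficit = 3 − 41/54 = 121/54 ≥ 0, confirming Bessel's inequality. (The deficit equals ||v − Σ <v,e_j> e_j||^2, the squared distance from v to span{e_j}.)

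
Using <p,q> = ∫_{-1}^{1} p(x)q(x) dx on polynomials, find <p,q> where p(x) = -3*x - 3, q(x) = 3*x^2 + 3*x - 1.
<p,q> = -6

Expand the product: p(x)·q(x) = -9*x^3 - 18*x^2 - 6*x + 3.
∫_{-1}^{1} of each monomial x^k gives [2/(k+1) if k even, 0 if k odd]. Integrating term-by-term (or equivalently evaluating the antiderivative F(x) = -9*x^4/4 - 6*x^3 - 3*x^2 + 3*x at the endpoints):
  F(1) − F(−1) = -33/4 − (-9/4) = -6.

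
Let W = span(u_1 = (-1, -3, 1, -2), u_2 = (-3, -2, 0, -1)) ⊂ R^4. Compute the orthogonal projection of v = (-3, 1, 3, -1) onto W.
proj_W(v) = (-177/89, -76/89, -18/89, -29/89)

Set up U = [u_1 | ... | u_2] ∈ R^(4×2). The projector onto W = col(U) is P = U (U^T U)^(-1) U^T.
Compute U^T U =
  [15, 11]
  [11, 14],
and U^T v = (5, 8).
Solve U^T U · c = U^T v for the coefficients: c = (-18/89, 65/89). The projection is proj_W(v) = U c.
Check: (v - proj_W(v)) · u_1 = 0  (should be 0).
Check: (v - proj_W(v)) · u_2 = 0  (should be 0).
Result: proj_W(v) = (-177/89, -76/89, -18/89, -29/89).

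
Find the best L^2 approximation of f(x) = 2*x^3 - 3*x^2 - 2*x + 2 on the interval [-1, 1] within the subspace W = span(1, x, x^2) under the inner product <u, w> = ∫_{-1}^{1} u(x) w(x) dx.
g(x) = -3*x^2 - 4*x/5 + 2

The best approximation g ∈ W is the orthogonal projection of f onto W. Writing g = a_0 + a_1 x + a_2 x^2, the coefficients solve the normal equations G · a = b where
  G_{ij} = <φ_i, φ_j> and b_i = <f, φ_i>, with φ_0 = 1, φ_1 = x, φ_2 = x^2.
G =
  [2, 0, 2/3]
  [0, 2/3, 0]
  [2/3, 0, 2/5],
b = (2, -8/15, 2/15).
Solving gives a_0 = 2, a_1 = -4/5, a_2 = -3, so
  g(x) = -3*x^2 - 4*x/5 + 2.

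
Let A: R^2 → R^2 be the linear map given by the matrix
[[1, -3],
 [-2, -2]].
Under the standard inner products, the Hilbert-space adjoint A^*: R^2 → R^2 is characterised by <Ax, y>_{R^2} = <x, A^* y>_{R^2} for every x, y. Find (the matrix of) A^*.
A^* = A^T =
[[1, -2],
 [-3, -2]]

For real matrices with standard dot products, the defining identity <Ax, y> = <x, A^* y> gives (Ax)^T y = x^T (A^*) y, i.e. x^T A^T y = x^T (A^*) y. Since this holds for all x, y, we must have A^* = A^T. Therefore
A^* =
[[1, -2],
 [-3, -2]].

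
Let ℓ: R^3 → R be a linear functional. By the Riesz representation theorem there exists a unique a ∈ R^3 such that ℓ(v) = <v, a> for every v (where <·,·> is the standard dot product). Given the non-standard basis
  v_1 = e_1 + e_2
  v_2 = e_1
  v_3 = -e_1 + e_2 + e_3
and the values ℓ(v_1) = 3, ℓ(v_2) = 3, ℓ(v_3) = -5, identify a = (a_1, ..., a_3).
a = (3, 0, -2)

Write a = (a_1, ..., a_3) in the standard basis. For each basis vector v_i, ℓ(v_i) = <v_i, a> is a linear equation in the a_j's. Collect the n equations into a matrix system V a = ℓ, where row i of V is v_i (expressed in the standard basis). Since V is invertible (lower-triangular with 1s on the diagonal, up to permutation), solve by back-substitution:
  V =
[[1, 1, 0],
 [1, 0, 0],
 [-1, 1, 1]]
  V a = (3, 3, -5)
Solving gives a = (3, 0, -2).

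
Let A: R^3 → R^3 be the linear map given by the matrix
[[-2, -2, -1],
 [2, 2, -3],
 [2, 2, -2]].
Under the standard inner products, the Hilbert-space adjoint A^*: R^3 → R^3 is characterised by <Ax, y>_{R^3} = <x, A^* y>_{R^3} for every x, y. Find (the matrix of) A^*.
A^* = A^T =
[[-2, 2, 2],
 [-2, 2, 2],
 [-1, -3, -2]]

For real matrices with standard dot products, the defining identity <Ax, y> = <x, A^* y> gives (Ax)^T y = x^T (A^*) y, i.e. x^T A^T y = x^T (A^*) y. Since this holds for all x, y, we must have A^* = A^T. Therefore
A^* =
[[-2, 2, 2],
 [-2, 2, 2],
 [-1, -3, -2]].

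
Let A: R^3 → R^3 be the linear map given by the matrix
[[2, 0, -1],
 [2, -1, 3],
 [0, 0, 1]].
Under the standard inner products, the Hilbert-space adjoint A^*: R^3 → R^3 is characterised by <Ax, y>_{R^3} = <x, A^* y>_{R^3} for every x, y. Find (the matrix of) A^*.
A^* = A^T =
[[2, 2, 0],
 [0, -1, 0],
 [-1, 3, 1]]

For real matrices with standard dot products, the defining identity <Ax, y> = <x, A^* y> gives (Ax)^T y = x^T (A^*) y, i.e. x^T A^T y = x^T (A^*) y. Since this holds for all x, y, we must have A^* = A^T. Therefore
A^* =
[[2, 2, 0],
 [0, -1, 0],
 [-1, 3, 1]].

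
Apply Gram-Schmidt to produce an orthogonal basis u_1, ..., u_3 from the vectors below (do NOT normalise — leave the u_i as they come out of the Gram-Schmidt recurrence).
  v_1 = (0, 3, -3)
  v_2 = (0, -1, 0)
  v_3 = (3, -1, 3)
Orthogonal basis:
  u_1 = (0, 3, -3)
  u_2 = (0, -1/2, -1/2)
  u_3 = (3, 0, 0)

Apply the Gram-Schmidt recurrence
  u_1 = v_1
  u_i = v_i − Σ_{j<i} ((v_i · u_j) / (u_j · u_j)) · u_j.

Step by step this gives:
  u_1 = (0, 3, -3)
  u_2 = (0, -1/2, -1/2)
  u_3 = (3, 0, 0)

Orthogonality check:
  u_2 · u_1 = 0 (should be 0)
  u_3 · u_1 = 0 (should be 0)
  u_3 · u_2 = 0 (should be 0)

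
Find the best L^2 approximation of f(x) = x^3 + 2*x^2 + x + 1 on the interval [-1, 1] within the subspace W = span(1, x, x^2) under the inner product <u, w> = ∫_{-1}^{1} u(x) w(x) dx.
g(x) = 2*x^2 + 8*x/5 + 1

The best approximation g ∈ W is the orthogonal projection of f onto W. Writing g = a_0 + a_1 x + a_2 x^2, the coefficients solve the normal equations G · a = b where
  G_{ij} = <φ_i, φ_j> and b_i = <f, φ_i>, with φ_0 = 1, φ_1 = x, φ_2 = x^2.
G =
  [2, 0, 2/3]
  [0, 2/3, 0]
  [2/3, 0, 2/5],
b = (10/3, 16/15, 22/15).
Solving gives a_0 = 1, a_1 = 8/5, a_2 = 2, so
  g(x) = 2*x^2 + 8*x/5 + 1.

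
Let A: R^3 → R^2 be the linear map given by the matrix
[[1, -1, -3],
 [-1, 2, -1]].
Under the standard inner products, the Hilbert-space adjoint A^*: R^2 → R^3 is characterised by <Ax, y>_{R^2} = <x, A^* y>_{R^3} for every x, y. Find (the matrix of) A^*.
A^* = A^T =
[[1, -1],
 [-1, 2],
 [-3, -1]]

For real matrices with standard dot products, the defining identity <Ax, y> = <x, A^* y> gives (Ax)^T y = x^T (A^*) y, i.e. x^T A^T y = x^T (A^*) y. Since this holds for all x, y, we must have A^* = A^T. Therefore
A^* =
[[1, -1],
 [-1, 2],
 [-3, -1]].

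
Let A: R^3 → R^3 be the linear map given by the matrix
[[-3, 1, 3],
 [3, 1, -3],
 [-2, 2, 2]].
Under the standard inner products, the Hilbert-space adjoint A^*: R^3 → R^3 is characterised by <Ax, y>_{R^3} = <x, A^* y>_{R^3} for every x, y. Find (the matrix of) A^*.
A^* = A^T =
[[-3, 3, -2],
 [1, 1, 2],
 [3, -3, 2]]

For real matrices with standard dot products, the defining identity <Ax, y> = <x, A^* y> gives (Ax)^T y = x^T (A^*) y, i.e. x^T A^T y = x^T (A^*) y. Since this holds for all x, y, we must have A^* = A^T. Therefore
A^* =
[[-3, 3, -2],
 [1, 1, 2],
 [3, -3, 2]].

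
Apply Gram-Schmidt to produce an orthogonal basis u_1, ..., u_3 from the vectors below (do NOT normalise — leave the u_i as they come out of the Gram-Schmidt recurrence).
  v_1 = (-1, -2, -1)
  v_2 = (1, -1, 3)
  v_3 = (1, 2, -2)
Orthogonal basis:
  u_1 = (-1, -2, -1)
  u_2 = (2/3, -5/3, 8/3)
  u_3 = (63/62, -9/31, -27/62)

Apply the Gram-Schmidt recurrence
  u_1 = v_1
  u_i = v_i − Σ_{j<i} ((v_i · u_j) / (u_j · u_j)) · u_j.

Step by step this gives:
  u_1 = (-1, -2, -1)
  u_2 = (2/3, -5/3, 8/3)
  u_3 = (63/62, -9/31, -27/62)

Orthogonality check:
  u_2 · u_1 = 0 (should be 0)
  u_3 · u_1 = 0 (should be 0)
  u_3 · u_2 = 0 (should be 0)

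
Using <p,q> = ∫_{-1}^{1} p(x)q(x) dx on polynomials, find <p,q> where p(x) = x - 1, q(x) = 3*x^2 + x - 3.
<p,q> = 14/3

Expand the product: p(x)·q(x) = 3*x^3 - 2*x^2 - 4*x + 3.
∫_{-1}^{1} of each monomial x^k gives [2/(k+1) if k even, 0 if k odd]. Integrating term-by-term (or equivalently evaluating the antiderivative F(x) = 3*x^4/4 - 2*x^3/3 - 2*x^2 + 3*x at the endpoints):
  F(1) − F(−1) = 13/12 − (-43/12) = 14/3.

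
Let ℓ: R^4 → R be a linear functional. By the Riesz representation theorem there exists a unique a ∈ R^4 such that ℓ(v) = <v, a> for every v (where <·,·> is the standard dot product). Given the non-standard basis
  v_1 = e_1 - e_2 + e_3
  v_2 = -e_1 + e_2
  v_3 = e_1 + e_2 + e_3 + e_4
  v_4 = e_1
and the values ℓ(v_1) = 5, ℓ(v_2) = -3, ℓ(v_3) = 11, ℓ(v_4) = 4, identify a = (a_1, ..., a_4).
a = (4, 1, 2, 4)

Write a = (a_1, ..., a_4) in the standard basis. For each basis vector v_i, ℓ(v_i) = <v_i, a> is a linear equation in the a_j's. Collect the n equations into a matrix system V a = ℓ, where row i of V is v_i (expressed in the standard basis). Since V is invertible (lower-triangular with 1s on the diagonal, up to permutation), solve by back-substitution:
  V =
[[1, -1, 1, 0],
 [-1, 1, 0, 0],
 [1, 1, 1, 1],
 [1, 0, 0, 0]]
  V a = (5, -3, 11, 4)
Solving gives a = (4, 1, 2, 4).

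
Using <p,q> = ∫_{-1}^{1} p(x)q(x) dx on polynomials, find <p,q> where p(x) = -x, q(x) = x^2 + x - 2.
<p,q> = -2/3

Expand the product: p(x)·q(x) = -x^3 - x^2 + 2*x.
∫_{-1}^{1} of each monomial x^k gives [2/(k+1) if k even, 0 if k odd]. Integrating term-by-term (or equivalently evaluating the antiderivative F(x) = -x^4/4 - x^3/3 + x^2 at the endpoints):
  F(1) − F(−1) = 5/12 − (13/12) = -2/3.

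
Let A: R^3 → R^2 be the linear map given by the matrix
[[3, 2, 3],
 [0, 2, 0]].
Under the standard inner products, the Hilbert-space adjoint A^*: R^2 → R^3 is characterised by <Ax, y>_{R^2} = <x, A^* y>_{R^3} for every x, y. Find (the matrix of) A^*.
A^* = A^T =
[[3, 0],
 [2, 2],
 [3, 0]]

For real matrices with standard dot products, the defining identity <Ax, y> = <x, A^* y> gives (Ax)^T y = x^T (A^*) y, i.e. x^T A^T y = x^T (A^*) y. Since this holds for all x, y, we must have A^* = A^T. Therefore
A^* =
[[3, 0],
 [2, 2],
 [3, 0]].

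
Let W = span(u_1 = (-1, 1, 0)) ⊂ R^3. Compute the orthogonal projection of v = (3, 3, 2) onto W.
proj_W(v) = (0, 0, 0)

Set up U = [u_1 | ... | u_1] ∈ R^(3×1). The projector onto W = col(U) is P = U (U^T U)^(-1) U^T.
Compute U^T U =
  [2],
and U^T v = (0).
Solve U^T U · c = U^T v for the coefficients: c = (0). The projection is proj_W(v) = U c.
Check: (v - proj_W(v)) · u_1 = 0  (should be 0).
Result: proj_W(v) = (0, 0, 0).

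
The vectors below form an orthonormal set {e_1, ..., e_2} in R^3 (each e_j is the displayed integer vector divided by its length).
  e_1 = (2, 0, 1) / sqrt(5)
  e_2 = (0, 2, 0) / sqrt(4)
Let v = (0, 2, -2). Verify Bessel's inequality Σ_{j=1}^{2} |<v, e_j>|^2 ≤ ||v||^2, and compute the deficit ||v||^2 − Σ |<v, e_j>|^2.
Σ |<v, e_j>|^2 = 24/5; ||v||^2 = 8; deficit = 16/5

Write each e_j = u_j / sqrt(<u_j, u_j>) where u_j is the displayed integer vector. Then <v, e_j> = <v, u_j> / sqrt(<u_j, u_j>), so |<v, e_j>|^2 = <v, u_j>^2 / <u_j, u_j>.
Coefficients: <v, e_1> = -2/sqrt(5), <v, e_2> = 4/sqrt(4).
Square and sum: Σ |<v, e_j>|^2 = 24/5.
Compute ||v||^2 = v·v = 8.
Deficit = 8 − 24/5 = 16/5 ≥ 0, confirming Bessel's inequality. (The deficit equals ||v − Σ <v,e_j> e_j||^2, the squared distance from v to span{e_j}.)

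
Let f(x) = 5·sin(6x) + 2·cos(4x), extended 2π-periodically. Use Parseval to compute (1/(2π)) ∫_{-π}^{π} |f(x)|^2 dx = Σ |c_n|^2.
Σ |c_n|^2 = 29/2

Expand |f|^2 and use orthogonality of {sin(nx), cos(mx)} on [-π, π]:
  ∫_{-π}^{π} sin(nx)^2 dx = π, ∫ cos(mx)^2 dx = π, and cross terms integrate to 0.
So ∫_{-π}^{π} f(x)^2 dx = 5^2 · π + 2^2 · π = (25 + 4)π.
Divide by 2π: (25 + 4)/2 = 29/2.
By Parseval, this equals Σ |c_n|^2.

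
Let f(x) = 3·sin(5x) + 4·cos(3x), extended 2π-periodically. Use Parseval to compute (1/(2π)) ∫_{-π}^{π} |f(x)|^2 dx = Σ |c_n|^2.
Σ |c_n|^2 = 25/2

Expand |f|^2 and use orthogonality of {sin(nx), cos(mx)} on [-π, π]:
  ∫_{-π}^{π} sin(nx)^2 dx = π, ∫ cos(mx)^2 dx = π, and cross terms integrate to 0.
So ∫_{-π}^{π} f(x)^2 dx = 3^2 · π + 4^2 · π = (9 + 16)π.
Divide by 2π: (9 + 16)/2 = 25/2.
By Parseval, this equals Σ |c_n|^2.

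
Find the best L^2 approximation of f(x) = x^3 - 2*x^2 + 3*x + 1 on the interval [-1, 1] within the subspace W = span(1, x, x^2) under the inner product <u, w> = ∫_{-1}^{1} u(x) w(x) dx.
g(x) = -2*x^2 + 18*x/5 + 1

The best approximation g ∈ W is the orthogonal projection of f onto W. Writing g = a_0 + a_1 x + a_2 x^2, the coefficients solve the normal equations G · a = b where
  G_{ij} = <φ_i, φ_j> and b_i = <f, φ_i>, with φ_0 = 1, φ_1 = x, φ_2 = x^2.
G =
  [2, 0, 2/3]
  [0, 2/3, 0]
  [2/3, 0, 2/5],
b = (2/3, 12/5, -2/15).
Solving gives a_0 = 1, a_1 = 18/5, a_2 = -2, so
  g(x) = -2*x^2 + 18*x/5 + 1.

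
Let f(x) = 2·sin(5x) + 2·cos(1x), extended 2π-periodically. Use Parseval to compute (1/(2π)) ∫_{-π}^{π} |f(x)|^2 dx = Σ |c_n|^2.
Σ |c_n|^2 = 4

Expand |f|^2 and use orthogonality of {sin(nx), cos(mx)} on [-π, π]:
  ∫_{-π}^{π} sin(nx)^2 dx = π, ∫ cos(mx)^2 dx = π, and cross terms integrate to 0.
So ∫_{-π}^{π} f(x)^2 dx = 2^2 · π + 2^2 · π = (4 + 4)π.
Divide by 2π: (4 + 4)/2 = 4.
By Parseval, this equals Σ |c_n|^2.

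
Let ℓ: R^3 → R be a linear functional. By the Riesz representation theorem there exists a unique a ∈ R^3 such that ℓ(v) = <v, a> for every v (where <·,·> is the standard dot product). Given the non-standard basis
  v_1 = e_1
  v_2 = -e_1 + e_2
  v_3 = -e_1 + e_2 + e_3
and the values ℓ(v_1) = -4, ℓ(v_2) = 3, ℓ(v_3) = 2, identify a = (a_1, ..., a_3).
a = (-4, -1, -1)

Write a = (a_1, ..., a_3) in the standard basis. For each basis vector v_i, ℓ(v_i) = <v_i, a> is a linear equation in the a_j's. Collect the n equations into a matrix system V a = ℓ, where row i of V is v_i (expressed in the standard basis). Since V is invertible (lower-triangular with 1s on the diagonal, up to permutation), solve by back-substitution:
  V =
[[1, 0, 0],
 [-1, 1, 0],
 [-1, 1, 1]]
  V a = (-4, 3, 2)
Solving gives a = (-4, -1, -1).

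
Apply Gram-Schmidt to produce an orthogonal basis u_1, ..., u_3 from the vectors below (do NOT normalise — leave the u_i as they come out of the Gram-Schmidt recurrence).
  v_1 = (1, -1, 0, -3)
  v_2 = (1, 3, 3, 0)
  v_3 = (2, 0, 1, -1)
Orthogonal basis:
  u_1 = (1, -1, 0, -3)
  u_2 = (13/11, 31/11, 3, -6/11)
  u_3 = (48/41, -18/41, 2/41, 22/41)

Apply the Gram-Schmidt recurrence
  u_1 = v_1
  u_i = v_i − Σ_{j<i} ((v_i · u_j) / (u_j · u_j)) · u_j.

Step by step this gives:
  u_1 = (1, -1, 0, -3)
  u_2 = (13/11, 31/11, 3, -6/11)
  u_3 = (48/41, -18/41, 2/41, 22/41)

Orthogonality check:
  u_2 · u_1 = 0 (should be 0)
  u_3 · u_1 = 0 (should be 0)
  u_3 · u_2 = 0 (should be 0)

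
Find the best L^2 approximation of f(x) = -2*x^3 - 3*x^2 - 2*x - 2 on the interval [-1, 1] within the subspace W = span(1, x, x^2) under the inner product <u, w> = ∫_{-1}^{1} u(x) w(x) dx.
g(x) = -3*x^2 - 16*x/5 - 2

The best approximation g ∈ W is the orthogonal projection of f onto W. Writing g = a_0 + a_1 x + a_2 x^2, the coefficients solve the normal equations G · a = b where
  G_{ij} = <φ_i, φ_j> and b_i = <f, φ_i>, with φ_0 = 1, φ_1 = x, φ_2 = x^2.
G =
  [2, 0, 2/3]
  [0, 2/3, 0]
  [2/3, 0, 2/5],
b = (-6, -32/15, -38/15).
Solving gives a_0 = -2, a_1 = -16/5, a_2 = -3, so
  g(x) = -3*x^2 - 16*x/5 - 2.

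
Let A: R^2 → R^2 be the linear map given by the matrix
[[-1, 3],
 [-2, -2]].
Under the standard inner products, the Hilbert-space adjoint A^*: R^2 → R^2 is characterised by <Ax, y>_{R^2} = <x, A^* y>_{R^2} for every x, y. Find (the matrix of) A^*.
A^* = A^T =
[[-1, -2],
 [3, -2]]

For real matrices with standard dot products, the defining identity <Ax, y> = <x, A^* y> gives (Ax)^T y = x^T (A^*) y, i.e. x^T A^T y = x^T (A^*) y. Since this holds for all x, y, we must have A^* = A^T. Therefore
A^* =
[[-1, -2],
 [3, -2]].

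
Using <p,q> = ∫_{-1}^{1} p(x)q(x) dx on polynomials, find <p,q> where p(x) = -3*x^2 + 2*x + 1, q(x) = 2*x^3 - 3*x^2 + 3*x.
<p,q> = 36/5

Expand the product: p(x)·q(x) = -6*x^5 + 13*x^4 - 13*x^3 + 3*x^2 + 3*x.
∫_{-1}^{1} of each monomial x^k gives [2/(k+1) if k even, 0 if k odd]. Integrating term-by-term (or equivalently evaluating the antiderivative F(x) = -x^6 + 13*x^5/5 - 13*x^4/4 + x^3 + 3*x^2/2 at the endpoints):
  F(1) − F(−1) = 17/20 − (-127/20) = 36/5.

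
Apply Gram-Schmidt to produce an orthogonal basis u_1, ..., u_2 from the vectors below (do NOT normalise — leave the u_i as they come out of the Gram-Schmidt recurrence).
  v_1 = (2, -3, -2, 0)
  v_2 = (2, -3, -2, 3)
Orthogonal basis:
  u_1 = (2, -3, -2, 0)
  u_2 = (0, 0, 0, 3)

Apply the Gram-Schmidt recurrence
  u_1 = v_1
  u_i = v_i − Σ_{j<i} ((v_i · u_j) / (u_j · u_j)) · u_j.

Step by step this gives:
  u_1 = (2, -3, -2, 0)
  u_2 = (0, 0, 0, 3)

Orthogonality check:
  u_2 · u_1 = 0 (should be 0)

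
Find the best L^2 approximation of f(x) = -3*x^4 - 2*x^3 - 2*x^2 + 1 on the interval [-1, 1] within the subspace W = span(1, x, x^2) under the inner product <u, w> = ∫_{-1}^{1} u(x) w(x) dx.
g(x) = -32*x^2/7 - 6*x/5 + 44/35

The best approximation g ∈ W is the orthogonal projection of f onto W. Writing g = a_0 + a_1 x + a_2 x^2, the coefficients solve the normal equations G · a = b where
  G_{ij} = <φ_i, φ_j> and b_i = <f, φ_i>, with φ_0 = 1, φ_1 = x, φ_2 = x^2.
G =
  [2, 0, 2/3]
  [0, 2/3, 0]
  [2/3, 0, 2/5],
b = (-8/15, -4/5, -104/105).
Solving gives a_0 = 44/35, a_1 = -6/5, a_2 = -32/7, so
  g(x) = -32*x^2/7 - 6*x/5 + 44/35.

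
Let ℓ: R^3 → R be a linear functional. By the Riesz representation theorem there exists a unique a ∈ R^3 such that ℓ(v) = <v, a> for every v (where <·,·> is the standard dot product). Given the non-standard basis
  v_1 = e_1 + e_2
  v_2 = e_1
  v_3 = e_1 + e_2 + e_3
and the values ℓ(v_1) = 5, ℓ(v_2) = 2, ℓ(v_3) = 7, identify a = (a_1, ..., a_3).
a = (2, 3, 2)

Write a = (a_1, ..., a_3) in the standard basis. For each basis vector v_i, ℓ(v_i) = <v_i, a> is a linear equation in the a_j's. Collect the n equations into a matrix system V a = ℓ, where row i of V is v_i (expressed in the standard basis). Since V is invertible (lower-triangular with 1s on the diagonal, up to permutation), solve by back-substitution:
  V =
[[1, 1, 0],
 [1, 0, 0],
 [1, 1, 1]]
  V a = (5, 2, 7)
Solving gives a = (2, 3, 2).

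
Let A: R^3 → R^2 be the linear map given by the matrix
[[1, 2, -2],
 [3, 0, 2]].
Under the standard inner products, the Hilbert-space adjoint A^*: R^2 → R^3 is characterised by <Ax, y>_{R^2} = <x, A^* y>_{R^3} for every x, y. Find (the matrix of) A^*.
A^* = A^T =
[[1, 3],
 [2, 0],
 [-2, 2]]

For real matrices with standard dot products, the defining identity <Ax, y> = <x, A^* y> gives (Ax)^T y = x^T (A^*) y, i.e. x^T A^T y = x^T (A^*) y. Since this holds for all x, y, we must have A^* = A^T. Therefore
A^* =
[[1, 3],
 [2, 0],
 [-2, 2]].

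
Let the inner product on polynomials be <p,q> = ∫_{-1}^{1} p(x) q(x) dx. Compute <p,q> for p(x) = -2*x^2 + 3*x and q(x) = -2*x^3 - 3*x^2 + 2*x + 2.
<p,q> = 4/3

Expand the product: p(x)·q(x) = 4*x^5 - 13*x^3 + 2*x^2 + 6*x.
∫_{-1}^{1} of each monomial x^k gives [2/(k+1) if k even, 0 if k odd]. Integrating term-by-term (or equivalently evaluating the antiderivative F(x) = 2*x^6/3 - 13*x^4/4 + 2*x^3/3 + 3*x^2 at the endpoints):
  F(1) − F(−1) = 13/12 − (-1/4) = 4/3.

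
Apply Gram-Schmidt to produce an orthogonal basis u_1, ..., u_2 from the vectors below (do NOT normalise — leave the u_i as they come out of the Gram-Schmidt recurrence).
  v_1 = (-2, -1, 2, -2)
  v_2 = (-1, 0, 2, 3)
Orthogonal basis:
  u_1 = (-2, -1, 2, -2)
  u_2 = (-1, 0, 2, 3)

Apply the Gram-Schmidt recurrence
  u_1 = v_1
  u_i = v_i − Σ_{j<i} ((v_i · u_j) / (u_j · u_j)) · u_j.

Step by step this gives:
  u_1 = (-2, -1, 2, -2)
  u_2 = (-1, 0, 2, 3)

Orthogonality check:
  u_2 · u_1 = 0 (should be 0)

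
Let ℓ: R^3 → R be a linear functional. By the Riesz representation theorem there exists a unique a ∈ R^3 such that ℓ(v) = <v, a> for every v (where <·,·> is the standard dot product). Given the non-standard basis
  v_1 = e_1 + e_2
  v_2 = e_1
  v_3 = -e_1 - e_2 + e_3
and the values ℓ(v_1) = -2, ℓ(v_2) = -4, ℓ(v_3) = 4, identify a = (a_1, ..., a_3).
a = (-4, 2, 2)

Write a = (a_1, ..., a_3) in the standard basis. For each basis vector v_i, ℓ(v_i) = <v_i, a> is a linear equation in the a_j's. Collect the n equations into a matrix system V a = ℓ, where row i of V is v_i (expressed in the standard basis). Since V is invertible (lower-triangular with 1s on the diagonal, up to permutation), solve by back-substitution:
  V =
[[1, 1, 0],
 [1, 0, 0],
 [-1, -1, 1]]
  V a = (-2, -4, 4)
Solving gives a = (-4, 2, 2).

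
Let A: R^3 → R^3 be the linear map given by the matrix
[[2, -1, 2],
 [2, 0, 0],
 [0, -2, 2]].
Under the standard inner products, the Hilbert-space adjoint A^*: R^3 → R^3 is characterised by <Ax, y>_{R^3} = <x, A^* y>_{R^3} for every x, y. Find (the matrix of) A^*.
A^* = A^T =
[[2, 2, 0],
 [-1, 0, -2],
 [2, 0, 2]]

For real matrices with standard dot products, the defining identity <Ax, y> = <x, A^* y> gives (Ax)^T y = x^T (A^*) y, i.e. x^T A^T y = x^T (A^*) y. Since this holds for all x, y, we must have A^* = A^T. Therefore
A^* =
[[2, 2, 0],
 [-1, 0, -2],
 [2, 0, 2]].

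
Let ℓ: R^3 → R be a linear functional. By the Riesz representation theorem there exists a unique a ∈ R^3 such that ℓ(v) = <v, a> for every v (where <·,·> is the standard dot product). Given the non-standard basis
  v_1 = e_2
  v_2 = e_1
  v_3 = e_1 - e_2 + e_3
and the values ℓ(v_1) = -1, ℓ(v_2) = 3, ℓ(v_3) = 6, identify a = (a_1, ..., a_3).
a = (3, -1, 2)

Write a = (a_1, ..., a_3) in the standard basis. For each basis vector v_i, ℓ(v_i) = <v_i, a> is a linear equation in the a_j's. Collect the n equations into a matrix system V a = ℓ, where row i of V is v_i (expressed in the standard basis). Since V is invertible (lower-triangular with 1s on the diagonal, up to permutation), solve by back-substitution:
  V =
[[0, 1, 0],
 [1, 0, 0],
 [1, -1, 1]]
  V a = (-1, 3, 6)
Solving gives a = (3, -1, 2).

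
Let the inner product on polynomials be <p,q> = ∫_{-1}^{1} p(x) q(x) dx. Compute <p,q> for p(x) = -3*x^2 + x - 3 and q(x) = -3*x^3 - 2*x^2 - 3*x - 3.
<p,q> = 136/5

Expand the product: p(x)·q(x) = 9*x^5 + 3*x^4 + 16*x^3 + 12*x^2 + 6*x + 9.
∫_{-1}^{1} of each monomial x^k gives [2/(k+1) if k even, 0 if k odd]. Integrating term-by-term (or equivalently evaluating the antiderivative F(x) = 3*x^6/2 + 3*x^5/5 + 4*x^4 + 4*x^3 + 3*x^2 + 9*x at the endpoints):
  F(1) − F(−1) = 221/10 − (-51/10) = 136/5.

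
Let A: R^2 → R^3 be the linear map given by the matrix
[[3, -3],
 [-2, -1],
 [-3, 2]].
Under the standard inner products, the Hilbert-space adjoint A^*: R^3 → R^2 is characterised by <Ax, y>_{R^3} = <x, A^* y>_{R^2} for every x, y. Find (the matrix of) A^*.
A^* = A^T =
[[3, -2, -3],
 [-3, -1, 2]]

For real matrices with standard dot products, the defining identity <Ax, y> = <x, A^* y> gives (Ax)^T y = x^T (A^*) y, i.e. x^T A^T y = x^T (A^*) y. Since this holds for all x, y, we must have A^* = A^T. Therefore
A^* =
[[3, -2, -3],
 [-3, -1, 2]].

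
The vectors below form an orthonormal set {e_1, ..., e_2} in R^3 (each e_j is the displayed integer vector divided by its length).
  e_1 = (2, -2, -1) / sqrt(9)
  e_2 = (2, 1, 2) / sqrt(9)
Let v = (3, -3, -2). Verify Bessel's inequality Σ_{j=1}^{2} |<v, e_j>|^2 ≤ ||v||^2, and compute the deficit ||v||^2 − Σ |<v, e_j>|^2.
Σ |<v, e_j>|^2 = 197/9; ||v||^2 = 22; deficit = 1/9

Write each e_j = u_j / sqrt(<u_j, u_j>) where u_j is the displayed integer vector. Then <v, e_j> = <v, u_j> / sqrt(<u_j, u_j>), so |<v, e_j>|^2 = <v, u_j>^2 / <u_j, u_j>.
Coefficients: <v, e_1> = 14/sqrt(9), <v, e_2> = -1/sqrt(9).
Square and sum: Σ |<v, e_j>|^2 = 197/9.
Compute ||v||^2 = v·v = 22.
Deficit = 22 − 197/9 = 1/9 ≥ 0, confirming Bessel's inequality. (The deficit equals ||v − Σ <v,e_j> e_j||^2, the squared distance from v to span{e_j}.)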